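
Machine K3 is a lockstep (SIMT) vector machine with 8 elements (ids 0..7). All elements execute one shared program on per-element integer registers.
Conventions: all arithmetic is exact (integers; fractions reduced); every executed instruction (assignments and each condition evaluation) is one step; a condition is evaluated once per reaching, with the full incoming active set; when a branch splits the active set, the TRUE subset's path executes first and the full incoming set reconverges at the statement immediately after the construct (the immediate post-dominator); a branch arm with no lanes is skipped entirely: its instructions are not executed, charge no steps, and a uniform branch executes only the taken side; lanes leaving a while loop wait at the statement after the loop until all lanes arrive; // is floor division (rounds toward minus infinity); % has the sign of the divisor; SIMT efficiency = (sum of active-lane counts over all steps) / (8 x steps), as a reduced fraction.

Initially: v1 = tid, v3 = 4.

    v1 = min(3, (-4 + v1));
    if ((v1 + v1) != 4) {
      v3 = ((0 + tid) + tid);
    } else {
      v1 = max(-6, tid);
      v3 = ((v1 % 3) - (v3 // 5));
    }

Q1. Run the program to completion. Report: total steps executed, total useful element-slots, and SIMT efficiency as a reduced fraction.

Answer: 5 steps, 25 useful, 5/8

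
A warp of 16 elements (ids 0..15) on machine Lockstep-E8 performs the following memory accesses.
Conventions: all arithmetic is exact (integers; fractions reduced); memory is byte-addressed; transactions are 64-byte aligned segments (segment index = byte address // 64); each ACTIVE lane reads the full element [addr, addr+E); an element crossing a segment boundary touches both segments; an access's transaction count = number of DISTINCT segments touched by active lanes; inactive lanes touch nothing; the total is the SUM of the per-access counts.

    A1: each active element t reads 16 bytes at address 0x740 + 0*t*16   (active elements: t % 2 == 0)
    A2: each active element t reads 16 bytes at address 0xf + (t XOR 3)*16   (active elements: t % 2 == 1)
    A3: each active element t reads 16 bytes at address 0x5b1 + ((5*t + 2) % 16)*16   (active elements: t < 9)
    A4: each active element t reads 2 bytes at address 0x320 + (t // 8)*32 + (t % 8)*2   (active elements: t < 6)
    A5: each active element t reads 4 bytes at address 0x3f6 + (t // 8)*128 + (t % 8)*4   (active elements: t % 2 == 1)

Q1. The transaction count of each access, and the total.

A1: 1 transaction
A2: 4 transactions
A3: 5 transactions
A4: 1 transaction
A5: 4 transactions

Answer: 1,4,5,1,4; total 15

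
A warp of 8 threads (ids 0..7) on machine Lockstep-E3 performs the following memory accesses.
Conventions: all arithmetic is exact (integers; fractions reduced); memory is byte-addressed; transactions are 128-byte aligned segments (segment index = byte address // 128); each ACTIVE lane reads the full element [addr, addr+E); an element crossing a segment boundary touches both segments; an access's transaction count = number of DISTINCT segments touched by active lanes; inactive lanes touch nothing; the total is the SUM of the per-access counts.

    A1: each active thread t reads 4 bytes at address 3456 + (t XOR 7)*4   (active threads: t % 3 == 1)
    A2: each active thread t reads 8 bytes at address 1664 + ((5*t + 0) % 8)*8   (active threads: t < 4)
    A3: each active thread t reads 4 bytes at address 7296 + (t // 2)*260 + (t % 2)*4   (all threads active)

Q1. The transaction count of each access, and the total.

A1: 1 transaction
A2: 1 transaction
A3: 4 transactions

Answer: 1,1,4; total 6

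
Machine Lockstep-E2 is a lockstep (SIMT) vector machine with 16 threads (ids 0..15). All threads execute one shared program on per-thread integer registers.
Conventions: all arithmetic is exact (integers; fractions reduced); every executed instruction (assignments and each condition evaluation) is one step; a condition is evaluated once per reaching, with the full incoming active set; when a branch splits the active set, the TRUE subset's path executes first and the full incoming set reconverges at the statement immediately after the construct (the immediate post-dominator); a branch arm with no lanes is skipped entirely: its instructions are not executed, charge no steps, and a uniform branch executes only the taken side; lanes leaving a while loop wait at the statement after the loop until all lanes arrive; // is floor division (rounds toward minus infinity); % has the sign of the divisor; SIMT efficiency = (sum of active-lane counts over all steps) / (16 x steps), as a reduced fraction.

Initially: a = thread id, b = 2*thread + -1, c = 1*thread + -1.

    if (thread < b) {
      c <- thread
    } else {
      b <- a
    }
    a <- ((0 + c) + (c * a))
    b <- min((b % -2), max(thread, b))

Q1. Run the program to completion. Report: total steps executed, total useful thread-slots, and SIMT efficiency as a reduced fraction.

Answer: 5 steps, 64 useful, 4/5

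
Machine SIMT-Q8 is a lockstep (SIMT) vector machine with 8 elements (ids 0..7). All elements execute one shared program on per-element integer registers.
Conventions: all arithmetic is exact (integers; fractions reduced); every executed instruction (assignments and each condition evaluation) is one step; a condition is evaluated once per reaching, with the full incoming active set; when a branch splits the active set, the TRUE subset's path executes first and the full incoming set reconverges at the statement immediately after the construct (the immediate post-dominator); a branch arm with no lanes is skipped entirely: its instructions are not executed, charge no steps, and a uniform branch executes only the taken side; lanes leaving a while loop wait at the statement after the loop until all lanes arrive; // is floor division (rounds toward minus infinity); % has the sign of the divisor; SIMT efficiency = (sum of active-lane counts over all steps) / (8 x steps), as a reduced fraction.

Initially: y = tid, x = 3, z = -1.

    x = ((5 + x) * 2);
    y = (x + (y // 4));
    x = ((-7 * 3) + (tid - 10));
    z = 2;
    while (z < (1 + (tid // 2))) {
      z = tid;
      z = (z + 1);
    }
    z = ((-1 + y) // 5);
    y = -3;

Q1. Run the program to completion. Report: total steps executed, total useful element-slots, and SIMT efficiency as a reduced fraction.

Answer: 10 steps, 68 useful, 17/20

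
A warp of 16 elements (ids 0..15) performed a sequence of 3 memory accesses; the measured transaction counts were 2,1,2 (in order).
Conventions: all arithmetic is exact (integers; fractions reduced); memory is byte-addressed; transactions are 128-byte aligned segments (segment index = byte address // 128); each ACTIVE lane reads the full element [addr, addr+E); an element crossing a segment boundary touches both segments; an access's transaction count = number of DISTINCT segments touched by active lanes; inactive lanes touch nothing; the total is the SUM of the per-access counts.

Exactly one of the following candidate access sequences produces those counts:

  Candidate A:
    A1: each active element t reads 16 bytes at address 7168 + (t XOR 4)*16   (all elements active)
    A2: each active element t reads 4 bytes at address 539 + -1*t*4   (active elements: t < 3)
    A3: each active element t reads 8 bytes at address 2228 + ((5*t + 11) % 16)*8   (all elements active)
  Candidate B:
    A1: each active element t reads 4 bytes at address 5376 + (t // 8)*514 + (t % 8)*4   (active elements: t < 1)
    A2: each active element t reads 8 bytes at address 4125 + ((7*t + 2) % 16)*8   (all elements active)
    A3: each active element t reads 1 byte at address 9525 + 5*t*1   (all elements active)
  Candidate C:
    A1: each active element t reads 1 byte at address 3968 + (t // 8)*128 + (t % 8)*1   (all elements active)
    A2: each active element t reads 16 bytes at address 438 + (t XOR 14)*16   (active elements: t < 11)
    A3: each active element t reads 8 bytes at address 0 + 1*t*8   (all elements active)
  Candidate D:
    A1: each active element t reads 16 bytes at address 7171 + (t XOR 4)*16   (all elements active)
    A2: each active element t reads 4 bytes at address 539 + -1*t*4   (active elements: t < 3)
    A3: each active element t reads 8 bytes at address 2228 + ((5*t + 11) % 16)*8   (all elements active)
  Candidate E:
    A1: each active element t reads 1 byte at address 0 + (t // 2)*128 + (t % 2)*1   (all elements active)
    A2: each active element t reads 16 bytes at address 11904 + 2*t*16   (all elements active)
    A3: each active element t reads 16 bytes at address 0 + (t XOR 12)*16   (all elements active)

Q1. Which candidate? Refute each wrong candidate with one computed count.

B: A1 gives 1 transaction, not 2
C: A2 gives 3 transactions, not 1
D: A1 gives 3 transactions, not 2
E: A1 gives 8 transactions, not 2
A: all counts match (2,1,2)

Answer: A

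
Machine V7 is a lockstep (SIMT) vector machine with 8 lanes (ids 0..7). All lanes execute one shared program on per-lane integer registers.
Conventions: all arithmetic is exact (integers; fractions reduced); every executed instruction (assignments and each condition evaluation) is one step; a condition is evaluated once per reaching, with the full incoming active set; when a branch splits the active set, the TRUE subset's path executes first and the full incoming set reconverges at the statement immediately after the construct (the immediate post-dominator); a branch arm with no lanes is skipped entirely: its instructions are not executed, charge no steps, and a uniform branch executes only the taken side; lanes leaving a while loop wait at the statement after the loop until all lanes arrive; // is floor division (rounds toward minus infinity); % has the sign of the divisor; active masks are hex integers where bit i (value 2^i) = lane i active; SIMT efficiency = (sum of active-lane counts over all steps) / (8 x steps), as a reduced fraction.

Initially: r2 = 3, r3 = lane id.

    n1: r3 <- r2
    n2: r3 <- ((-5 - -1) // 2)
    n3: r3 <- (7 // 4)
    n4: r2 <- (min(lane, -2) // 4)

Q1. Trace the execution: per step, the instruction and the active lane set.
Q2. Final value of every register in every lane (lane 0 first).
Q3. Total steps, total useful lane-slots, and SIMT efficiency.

step 0: r3 <- r2                     0xff
step 1: r3 <- ((-5 - -1) // 2)       0xff
step 2: r3 <- (7 // 4)               0xff
step 3: r2 <- (min(lane, -2) // 4)   0xff

Answer: 4 steps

r2: -1,-1,-1,-1,-1,-1,-1,-1
r3: 1,1,1,1,1,1,1,1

steps = 4; useful = 32; efficiency = 32/32 = 1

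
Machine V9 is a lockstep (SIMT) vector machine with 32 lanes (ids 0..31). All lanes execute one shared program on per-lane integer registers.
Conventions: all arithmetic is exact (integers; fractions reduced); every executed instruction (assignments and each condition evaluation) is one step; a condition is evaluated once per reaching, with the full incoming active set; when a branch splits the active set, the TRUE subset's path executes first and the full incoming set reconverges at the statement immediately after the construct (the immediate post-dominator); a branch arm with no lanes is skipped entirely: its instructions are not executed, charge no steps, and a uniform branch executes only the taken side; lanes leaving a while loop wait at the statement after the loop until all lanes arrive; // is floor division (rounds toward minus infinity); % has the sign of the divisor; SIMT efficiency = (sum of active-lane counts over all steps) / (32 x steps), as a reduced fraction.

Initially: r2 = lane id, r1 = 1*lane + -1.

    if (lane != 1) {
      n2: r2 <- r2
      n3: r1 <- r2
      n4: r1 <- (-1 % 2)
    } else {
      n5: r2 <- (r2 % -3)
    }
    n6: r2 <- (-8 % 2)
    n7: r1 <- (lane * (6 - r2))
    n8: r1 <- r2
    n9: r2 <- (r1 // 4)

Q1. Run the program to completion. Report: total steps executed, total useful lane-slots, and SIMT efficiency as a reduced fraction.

Answer: 9 steps, 254 useful, 127/144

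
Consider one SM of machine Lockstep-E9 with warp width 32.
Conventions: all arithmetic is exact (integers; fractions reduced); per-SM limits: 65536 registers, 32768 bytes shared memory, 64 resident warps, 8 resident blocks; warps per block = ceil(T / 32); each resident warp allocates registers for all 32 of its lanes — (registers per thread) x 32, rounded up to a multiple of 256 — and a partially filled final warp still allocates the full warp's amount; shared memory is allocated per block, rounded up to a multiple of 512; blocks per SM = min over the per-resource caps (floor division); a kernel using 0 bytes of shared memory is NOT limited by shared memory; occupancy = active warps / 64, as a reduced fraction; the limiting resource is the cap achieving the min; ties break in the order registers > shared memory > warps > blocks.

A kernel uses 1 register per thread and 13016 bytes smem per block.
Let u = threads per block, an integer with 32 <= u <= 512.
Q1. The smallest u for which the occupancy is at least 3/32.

Answer: u = 65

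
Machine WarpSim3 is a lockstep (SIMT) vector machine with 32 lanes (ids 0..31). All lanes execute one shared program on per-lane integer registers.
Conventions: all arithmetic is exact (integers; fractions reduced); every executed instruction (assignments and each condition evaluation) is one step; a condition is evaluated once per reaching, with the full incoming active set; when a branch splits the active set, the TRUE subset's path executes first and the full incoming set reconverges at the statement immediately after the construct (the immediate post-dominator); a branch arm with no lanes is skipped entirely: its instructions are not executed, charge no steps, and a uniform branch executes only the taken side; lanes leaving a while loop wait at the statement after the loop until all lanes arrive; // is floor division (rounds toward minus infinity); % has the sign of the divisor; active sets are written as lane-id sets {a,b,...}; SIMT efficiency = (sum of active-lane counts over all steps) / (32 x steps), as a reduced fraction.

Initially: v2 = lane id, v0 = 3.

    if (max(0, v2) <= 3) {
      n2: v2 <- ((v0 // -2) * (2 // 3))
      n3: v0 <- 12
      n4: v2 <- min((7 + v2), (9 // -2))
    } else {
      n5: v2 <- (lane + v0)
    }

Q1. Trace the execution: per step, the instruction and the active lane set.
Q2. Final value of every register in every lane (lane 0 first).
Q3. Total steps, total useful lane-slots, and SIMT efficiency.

step 0: eval (max(0, v2) <= 3)       {0,1,2,3,4,5,6,7,8,9,10,11,12,13,14,15,16,17,18,19,20,21,22,23,24,25,26,27,28,29,30,31}
step 1: v2 <- ((v0 // -2) * (2 // 3)) {0,1,2,3}
step 2: v0 <- 12                     {0,1,2,3}
step 3: v2 <- min((7 + v2), (9 // -2)) {0,1,2,3}
step 4: v2 <- (lane + v0)            {4,5,6,7,8,9,10,11,12,13,14,15,16,17,18,19,20,21,22,23,24,25,26,27,28,29,30,31}

Answer: 5 steps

v2: -5,-5,-5,-5,7,8,9,10,11,12,13,14,15,16,17,18,19,20,21,22,23,24,25,26,27,28,29,30,31,32,33,34
v0: 12,12,12,12,3,3,3,3,3,3,3,3,3,3,3,3,3,3,3,3,3,3,3,3,3,3,3,3,3,3,3,3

steps = 5; useful = 72; efficiency = 72/160 = 9/20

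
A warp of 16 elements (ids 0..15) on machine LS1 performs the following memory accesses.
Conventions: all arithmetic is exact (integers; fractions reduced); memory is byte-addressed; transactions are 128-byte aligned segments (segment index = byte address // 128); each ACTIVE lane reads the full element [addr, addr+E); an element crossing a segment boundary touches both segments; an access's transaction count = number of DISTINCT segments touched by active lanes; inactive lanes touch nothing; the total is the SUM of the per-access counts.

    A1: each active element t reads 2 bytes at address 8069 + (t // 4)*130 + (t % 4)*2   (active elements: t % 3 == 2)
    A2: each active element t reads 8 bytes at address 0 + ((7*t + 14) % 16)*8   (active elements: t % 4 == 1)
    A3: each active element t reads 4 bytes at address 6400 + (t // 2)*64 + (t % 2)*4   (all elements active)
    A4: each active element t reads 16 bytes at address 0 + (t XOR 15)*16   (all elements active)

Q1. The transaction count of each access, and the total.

A1: 4 transactions
A2: 1 transaction
A3: 4 transactions
A4: 2 transactions

Answer: 4,1,4,2; total 11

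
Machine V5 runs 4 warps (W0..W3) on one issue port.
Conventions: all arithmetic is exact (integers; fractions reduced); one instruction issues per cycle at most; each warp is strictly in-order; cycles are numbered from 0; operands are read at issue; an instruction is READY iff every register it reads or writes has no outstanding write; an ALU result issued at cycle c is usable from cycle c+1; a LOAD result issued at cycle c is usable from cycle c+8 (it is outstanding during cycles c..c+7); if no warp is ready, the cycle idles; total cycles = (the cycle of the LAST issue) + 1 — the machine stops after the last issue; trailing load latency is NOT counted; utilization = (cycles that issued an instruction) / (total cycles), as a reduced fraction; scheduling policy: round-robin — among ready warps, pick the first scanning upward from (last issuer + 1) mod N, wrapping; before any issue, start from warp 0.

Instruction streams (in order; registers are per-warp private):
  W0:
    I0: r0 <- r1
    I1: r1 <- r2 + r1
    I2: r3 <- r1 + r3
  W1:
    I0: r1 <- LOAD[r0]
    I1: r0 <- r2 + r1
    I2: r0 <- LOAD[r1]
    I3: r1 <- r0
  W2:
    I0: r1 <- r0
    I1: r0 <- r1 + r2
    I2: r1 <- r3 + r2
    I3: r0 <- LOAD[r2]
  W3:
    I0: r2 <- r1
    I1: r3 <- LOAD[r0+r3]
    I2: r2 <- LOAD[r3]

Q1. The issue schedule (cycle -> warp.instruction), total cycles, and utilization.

cycle 0: W0.I0
cycle 1: W1.I0
cycle 2: W2.I0
cycle 3: W3.I0
cycle 4: W0.I1
cycle 5: W2.I1
cycle 6: W3.I1
cycle 7: W0.I2
cycle 8: W2.I2
cycle 9: W1.I1
cycle 10: W2.I3
cycle 11: W1.I2
cycle 12: idle
cycle 13: idle
cycle 14: W3.I2
cycle 15: idle
cycle 16: idle
cycle 17: idle
cycle 18: idle
cycle 19: W1.I3

Answer: 20 cycles, utilization 7/10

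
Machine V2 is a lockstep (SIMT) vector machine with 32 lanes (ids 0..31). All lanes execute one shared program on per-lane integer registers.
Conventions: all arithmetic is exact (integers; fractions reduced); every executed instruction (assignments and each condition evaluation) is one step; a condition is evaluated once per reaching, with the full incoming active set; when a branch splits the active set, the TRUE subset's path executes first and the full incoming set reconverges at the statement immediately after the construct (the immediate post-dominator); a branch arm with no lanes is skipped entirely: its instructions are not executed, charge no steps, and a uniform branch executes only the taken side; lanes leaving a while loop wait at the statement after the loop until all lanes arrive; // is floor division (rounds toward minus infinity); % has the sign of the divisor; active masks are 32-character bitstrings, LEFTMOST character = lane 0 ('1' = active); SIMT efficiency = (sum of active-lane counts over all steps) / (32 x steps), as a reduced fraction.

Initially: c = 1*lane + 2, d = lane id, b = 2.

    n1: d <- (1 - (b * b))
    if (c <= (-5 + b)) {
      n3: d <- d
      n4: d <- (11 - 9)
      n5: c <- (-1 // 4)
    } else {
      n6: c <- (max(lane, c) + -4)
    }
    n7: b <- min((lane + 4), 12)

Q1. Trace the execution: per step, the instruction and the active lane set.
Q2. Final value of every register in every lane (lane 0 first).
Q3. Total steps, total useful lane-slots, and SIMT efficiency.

step 0: d <- (1 - (b * b))           11111111111111111111111111111111
step 1: eval (c <= (-5 + b))         11111111111111111111111111111111
step 2: c <- (max(lane, c) + -4)     11111111111111111111111111111111
step 3: b <- min((lane + 4), 12)     11111111111111111111111111111111

Answer: 4 steps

c: -2,-1,0,1,2,3,4,5,6,7,8,9,10,11,12,13,14,15,16,17,18,19,20,21,22,23,24,25,26,27,28,29
d: -3,-3,-3,-3,-3,-3,-3,-3,-3,-3,-3,-3,-3,-3,-3,-3,-3,-3,-3,-3,-3,-3,-3,-3,-3,-3,-3,-3,-3,-3,-3,-3
b: 4,5,6,7,8,9,10,11,12,12,12,12,12,12,12,12,12,12,12,12,12,12,12,12,12,12,12,12,12,12,12,12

steps = 4; useful = 128; efficiency = 128/128 = 1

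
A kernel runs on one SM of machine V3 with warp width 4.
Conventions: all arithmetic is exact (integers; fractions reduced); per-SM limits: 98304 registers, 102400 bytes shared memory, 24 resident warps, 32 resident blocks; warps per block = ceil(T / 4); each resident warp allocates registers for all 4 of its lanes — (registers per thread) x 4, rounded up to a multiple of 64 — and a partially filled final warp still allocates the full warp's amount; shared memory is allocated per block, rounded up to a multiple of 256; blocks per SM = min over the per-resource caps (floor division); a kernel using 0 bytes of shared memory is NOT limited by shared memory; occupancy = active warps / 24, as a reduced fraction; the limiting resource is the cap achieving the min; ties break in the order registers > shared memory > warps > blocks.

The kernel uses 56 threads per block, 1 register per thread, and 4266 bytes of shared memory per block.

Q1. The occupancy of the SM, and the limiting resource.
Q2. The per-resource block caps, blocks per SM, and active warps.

Answer: occupancy 7/12, limited by warps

registers: 109 blocks
shared memory: 23 blocks
warps: 1 block
blocks: 32 blocks

Answer: 1 block, 14 active warps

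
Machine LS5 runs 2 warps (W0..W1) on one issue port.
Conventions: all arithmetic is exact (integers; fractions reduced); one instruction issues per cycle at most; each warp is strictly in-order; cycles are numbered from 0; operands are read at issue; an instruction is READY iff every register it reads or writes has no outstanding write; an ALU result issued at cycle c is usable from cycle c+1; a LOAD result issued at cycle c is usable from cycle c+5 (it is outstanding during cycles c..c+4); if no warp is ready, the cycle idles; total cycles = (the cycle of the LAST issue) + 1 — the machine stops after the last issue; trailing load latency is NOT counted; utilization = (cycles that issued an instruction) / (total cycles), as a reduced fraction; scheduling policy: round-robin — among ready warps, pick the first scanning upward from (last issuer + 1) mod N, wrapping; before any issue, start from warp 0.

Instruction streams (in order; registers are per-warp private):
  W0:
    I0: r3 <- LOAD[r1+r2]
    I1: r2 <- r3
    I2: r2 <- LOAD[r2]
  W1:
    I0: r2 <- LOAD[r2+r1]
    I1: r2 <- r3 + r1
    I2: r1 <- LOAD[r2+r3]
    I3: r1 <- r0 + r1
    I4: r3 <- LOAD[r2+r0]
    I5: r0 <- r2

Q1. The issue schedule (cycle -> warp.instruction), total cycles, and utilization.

cycle 0: W0.I0
cycle 1: W1.I0
cycle 2: idle
cycle 3: idle
cycle 4: idle
cycle 5: W0.I1
cycle 6: W1.I1
cycle 7: W0.I2
cycle 8: W1.I2
cycle 9: idle
cycle 10: idle
cycle 11: idle
cycle 12: idle
cycle 13: W1.I3
cycle 14: W1.I4
cycle 15: W1.I5

Answer: 16 cycles, utilization 9/16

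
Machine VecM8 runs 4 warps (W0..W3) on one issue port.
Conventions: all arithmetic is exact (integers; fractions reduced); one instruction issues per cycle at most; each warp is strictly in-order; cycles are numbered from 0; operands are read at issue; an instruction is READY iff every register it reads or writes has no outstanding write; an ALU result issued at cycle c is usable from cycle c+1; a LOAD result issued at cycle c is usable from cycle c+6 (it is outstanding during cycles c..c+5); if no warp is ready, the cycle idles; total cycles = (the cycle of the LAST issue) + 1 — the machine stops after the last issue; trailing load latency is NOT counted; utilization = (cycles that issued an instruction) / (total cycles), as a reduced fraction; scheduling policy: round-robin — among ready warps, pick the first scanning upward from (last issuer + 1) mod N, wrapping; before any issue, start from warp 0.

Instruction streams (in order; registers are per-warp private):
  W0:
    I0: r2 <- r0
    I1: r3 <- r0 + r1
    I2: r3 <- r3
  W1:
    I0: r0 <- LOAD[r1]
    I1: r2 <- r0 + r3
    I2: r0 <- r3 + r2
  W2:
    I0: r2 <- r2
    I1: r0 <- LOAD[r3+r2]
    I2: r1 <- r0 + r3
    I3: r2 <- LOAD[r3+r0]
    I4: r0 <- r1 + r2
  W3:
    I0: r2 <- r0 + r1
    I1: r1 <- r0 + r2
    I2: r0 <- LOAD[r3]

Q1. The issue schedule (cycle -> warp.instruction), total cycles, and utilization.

cycle 0: W0.I0
cycle 1: W1.I0
cycle 2: W2.I0
cycle 3: W3.I0
cycle 4: W0.I1
cycle 5: W2.I1
cycle 6: W3.I1
cycle 7: W0.I2
cycle 8: W1.I1
cycle 9: W3.I2
cycle 10: W1.I2
cycle 11: W2.I2
cycle 12: W2.I3
cycle 13: idle
cycle 14: idle
cycle 15: idle
cycle 16: idle
cycle 17: idle
cycle 18: W2.I4

Answer: 19 cycles, utilization 14/19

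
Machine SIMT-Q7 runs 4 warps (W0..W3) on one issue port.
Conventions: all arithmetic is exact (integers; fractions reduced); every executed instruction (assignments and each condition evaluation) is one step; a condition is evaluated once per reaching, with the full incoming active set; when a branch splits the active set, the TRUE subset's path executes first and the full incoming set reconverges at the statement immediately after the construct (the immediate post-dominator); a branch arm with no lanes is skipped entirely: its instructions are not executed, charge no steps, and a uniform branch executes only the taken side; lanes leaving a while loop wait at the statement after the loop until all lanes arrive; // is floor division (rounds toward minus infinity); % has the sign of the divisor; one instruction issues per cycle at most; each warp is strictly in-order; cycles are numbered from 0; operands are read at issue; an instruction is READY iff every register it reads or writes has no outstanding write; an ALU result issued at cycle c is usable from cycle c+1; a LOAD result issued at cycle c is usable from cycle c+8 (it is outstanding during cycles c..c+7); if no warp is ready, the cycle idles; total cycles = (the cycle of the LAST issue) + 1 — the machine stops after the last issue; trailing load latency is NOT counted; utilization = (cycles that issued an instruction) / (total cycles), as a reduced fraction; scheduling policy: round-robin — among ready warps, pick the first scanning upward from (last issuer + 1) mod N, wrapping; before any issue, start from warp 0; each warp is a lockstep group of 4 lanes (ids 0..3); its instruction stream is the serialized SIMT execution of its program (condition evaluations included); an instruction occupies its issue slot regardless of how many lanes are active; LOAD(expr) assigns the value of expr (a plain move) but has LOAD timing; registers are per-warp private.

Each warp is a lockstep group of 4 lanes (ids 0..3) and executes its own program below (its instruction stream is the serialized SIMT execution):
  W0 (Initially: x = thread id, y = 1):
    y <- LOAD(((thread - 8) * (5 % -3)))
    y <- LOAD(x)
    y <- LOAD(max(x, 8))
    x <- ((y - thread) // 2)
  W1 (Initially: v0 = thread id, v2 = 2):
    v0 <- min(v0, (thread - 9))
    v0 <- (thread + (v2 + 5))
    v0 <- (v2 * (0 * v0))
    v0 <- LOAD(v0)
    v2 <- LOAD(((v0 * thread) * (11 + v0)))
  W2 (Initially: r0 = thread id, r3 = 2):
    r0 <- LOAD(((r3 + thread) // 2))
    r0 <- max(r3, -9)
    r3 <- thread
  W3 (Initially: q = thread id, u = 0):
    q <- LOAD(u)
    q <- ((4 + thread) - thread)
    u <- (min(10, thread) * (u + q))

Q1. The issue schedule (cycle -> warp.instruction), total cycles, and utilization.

cycle 0: W0.I0
cycle 1: W1.I0
cycle 2: W2.I0
cycle 3: W3.I0
cycle 4: W1.I1
cycle 5: W1.I2
cycle 6: W1.I3
cycle 7: idle
cycle 8: W0.I1
cycle 9: idle
cycle 10: W2.I1
cycle 11: W3.I1
cycle 12: W2.I2
cycle 13: W3.I2
cycle 14: W1.I4
cycle 15: idle
cycle 16: W0.I2
cycle 17: idle
cycle 18: idle
cycle 19: idle
cycle 20: idle
cycle 21: idle
cycle 22: idle
cycle 23: idle
cycle 24: W0.I3

Answer: 25 cycles, utilization 3/5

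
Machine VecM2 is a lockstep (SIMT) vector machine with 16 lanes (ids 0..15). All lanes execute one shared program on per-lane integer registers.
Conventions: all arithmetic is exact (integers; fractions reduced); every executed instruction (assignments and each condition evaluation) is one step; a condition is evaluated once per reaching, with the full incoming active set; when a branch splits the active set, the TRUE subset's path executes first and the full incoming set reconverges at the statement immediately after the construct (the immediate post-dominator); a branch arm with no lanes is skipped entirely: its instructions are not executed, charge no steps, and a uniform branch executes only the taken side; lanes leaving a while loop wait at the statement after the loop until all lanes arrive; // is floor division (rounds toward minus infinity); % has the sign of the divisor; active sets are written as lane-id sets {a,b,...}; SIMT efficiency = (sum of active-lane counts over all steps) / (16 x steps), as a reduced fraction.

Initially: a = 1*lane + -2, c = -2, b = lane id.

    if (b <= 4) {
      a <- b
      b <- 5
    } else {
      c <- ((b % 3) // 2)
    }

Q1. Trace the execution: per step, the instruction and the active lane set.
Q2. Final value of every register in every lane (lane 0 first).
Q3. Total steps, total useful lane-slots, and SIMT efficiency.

step 0: eval (b <= 4)                {0,1,2,3,4,5,6,7,8,9,10,11,12,13,14,15}
step 1: a <- b                       {0,1,2,3,4}
step 2: b <- 5                       {0,1,2,3,4}
step 3: c <- ((b % 3) // 2)          {5,6,7,8,9,10,11,12,13,14,15}

Answer: 4 steps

a: 0,1,2,3,4,3,4,5,6,7,8,9,10,11,12,13
c: -2,-2,-2,-2,-2,1,0,0,1,0,0,1,0,0,1,0
b: 5,5,5,5,5,5,6,7,8,9,10,11,12,13,14,15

steps = 4; useful = 37; efficiency = 37/64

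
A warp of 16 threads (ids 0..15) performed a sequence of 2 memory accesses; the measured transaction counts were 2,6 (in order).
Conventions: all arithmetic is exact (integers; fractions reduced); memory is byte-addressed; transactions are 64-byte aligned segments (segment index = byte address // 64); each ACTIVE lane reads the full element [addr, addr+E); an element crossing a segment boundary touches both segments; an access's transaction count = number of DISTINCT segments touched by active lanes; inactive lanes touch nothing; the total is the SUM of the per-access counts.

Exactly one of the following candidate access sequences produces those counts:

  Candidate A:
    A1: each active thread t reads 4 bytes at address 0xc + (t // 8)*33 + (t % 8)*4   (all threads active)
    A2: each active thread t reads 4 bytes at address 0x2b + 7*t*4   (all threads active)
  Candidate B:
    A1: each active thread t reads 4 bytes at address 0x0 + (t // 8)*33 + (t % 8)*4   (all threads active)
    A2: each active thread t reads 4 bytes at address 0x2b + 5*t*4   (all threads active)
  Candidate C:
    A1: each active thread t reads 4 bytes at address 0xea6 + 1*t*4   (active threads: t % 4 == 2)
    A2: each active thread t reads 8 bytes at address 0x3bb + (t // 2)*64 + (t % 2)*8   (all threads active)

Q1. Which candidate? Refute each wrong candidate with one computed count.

A: A2 gives 8 transactions, not 6
C: A2 gives 9 transactions, not 6
B: all counts match (2,6)

Answer: B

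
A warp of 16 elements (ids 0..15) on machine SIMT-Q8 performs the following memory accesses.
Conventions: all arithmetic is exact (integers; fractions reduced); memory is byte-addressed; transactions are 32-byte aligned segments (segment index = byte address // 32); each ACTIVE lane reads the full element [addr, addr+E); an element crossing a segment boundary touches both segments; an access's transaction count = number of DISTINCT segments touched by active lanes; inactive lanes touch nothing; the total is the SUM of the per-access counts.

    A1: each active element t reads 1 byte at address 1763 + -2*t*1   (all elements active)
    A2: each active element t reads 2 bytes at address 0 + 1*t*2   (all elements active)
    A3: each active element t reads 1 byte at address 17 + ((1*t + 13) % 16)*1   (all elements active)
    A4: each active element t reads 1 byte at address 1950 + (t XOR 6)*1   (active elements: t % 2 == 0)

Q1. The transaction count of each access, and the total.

A1: 2 transactions
A2: 1 transaction
A3: 2 transactions
A4: 2 transactions

Answer: 2,1,2,2; total 7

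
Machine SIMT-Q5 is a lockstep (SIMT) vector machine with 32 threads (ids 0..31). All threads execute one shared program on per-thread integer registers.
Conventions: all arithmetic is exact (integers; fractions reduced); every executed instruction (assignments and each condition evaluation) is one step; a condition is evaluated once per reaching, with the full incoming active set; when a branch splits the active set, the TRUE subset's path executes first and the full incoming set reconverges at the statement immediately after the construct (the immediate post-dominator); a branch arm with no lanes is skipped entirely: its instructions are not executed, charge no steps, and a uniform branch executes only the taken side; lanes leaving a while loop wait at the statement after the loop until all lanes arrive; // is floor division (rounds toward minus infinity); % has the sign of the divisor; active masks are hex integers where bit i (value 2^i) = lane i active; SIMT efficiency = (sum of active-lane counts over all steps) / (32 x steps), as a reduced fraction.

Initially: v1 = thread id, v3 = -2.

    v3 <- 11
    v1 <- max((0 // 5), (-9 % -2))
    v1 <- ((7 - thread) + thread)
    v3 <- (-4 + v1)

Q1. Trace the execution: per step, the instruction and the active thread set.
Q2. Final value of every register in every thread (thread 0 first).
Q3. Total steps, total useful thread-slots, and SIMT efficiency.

step 0: v3 <- 11                     0xffffffff
step 1: v1 <- max((0 // 5), (-9 % -2)) 0xffffffff
step 2: v1 <- ((7 - thread) + thread) 0xffffffff
step 3: v3 <- (-4 + v1)              0xffffffff

Answer: 4 steps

v1: 7,7,7,7,7,7,7,7,7,7,7,7,7,7,7,7,7,7,7,7,7,7,7,7,7,7,7,7,7,7,7,7
v3: 3,3,3,3,3,3,3,3,3,3,3,3,3,3,3,3,3,3,3,3,3,3,3,3,3,3,3,3,3,3,3,3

steps = 4; useful = 128; efficiency = 128/128 = 1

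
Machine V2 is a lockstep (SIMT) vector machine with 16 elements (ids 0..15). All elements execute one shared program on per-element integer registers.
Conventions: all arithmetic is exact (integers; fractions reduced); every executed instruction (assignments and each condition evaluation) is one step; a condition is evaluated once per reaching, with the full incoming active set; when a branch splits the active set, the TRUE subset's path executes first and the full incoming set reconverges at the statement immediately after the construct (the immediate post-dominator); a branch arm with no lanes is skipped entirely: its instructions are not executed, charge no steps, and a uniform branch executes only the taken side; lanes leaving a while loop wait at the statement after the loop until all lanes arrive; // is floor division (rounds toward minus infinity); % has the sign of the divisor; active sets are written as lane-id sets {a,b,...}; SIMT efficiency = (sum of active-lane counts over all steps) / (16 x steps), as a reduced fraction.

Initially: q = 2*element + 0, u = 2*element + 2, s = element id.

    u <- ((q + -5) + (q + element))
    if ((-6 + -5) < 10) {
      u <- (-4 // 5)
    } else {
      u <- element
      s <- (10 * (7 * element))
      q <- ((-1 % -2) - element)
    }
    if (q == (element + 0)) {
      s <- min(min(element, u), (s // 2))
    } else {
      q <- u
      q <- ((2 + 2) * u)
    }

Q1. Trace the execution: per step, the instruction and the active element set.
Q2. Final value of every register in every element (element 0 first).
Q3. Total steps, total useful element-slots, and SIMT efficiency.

step 0: u <- ((q + -5) + (q + element)) {0,1,2,3,4,5,6,7,8,9,10,11,12,13,14,15}
step 1: eval ((-6 + -5) < 10)        {0,1,2,3,4,5,6,7,8,9,10,11,12,13,14,15}
step 2: u <- (-4 // 5)               {0,1,2,3,4,5,6,7,8,9,10,11,12,13,14,15}
step 3: eval (q == (element + 0))    {0,1,2,3,4,5,6,7,8,9,10,11,12,13,14,15}
step 4: s <- min(min(element, u), (s // 2)) {0}
step 5: q <- u                       {1,2,3,4,5,6,7,8,9,10,11,12,13,14,15}
step 6: q <- ((2 + 2) * u)           {1,2,3,4,5,6,7,8,9,10,11,12,13,14,15}

Answer: 7 steps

q: 0,-4,-4,-4,-4,-4,-4,-4,-4,-4,-4,-4,-4,-4,-4,-4
u: -1,-1,-1,-1,-1,-1,-1,-1,-1,-1,-1,-1,-1,-1,-1,-1
s: -1,1,2,3,4,5,6,7,8,9,10,11,12,13,14,15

steps = 7; useful = 95; efficiency = 95/112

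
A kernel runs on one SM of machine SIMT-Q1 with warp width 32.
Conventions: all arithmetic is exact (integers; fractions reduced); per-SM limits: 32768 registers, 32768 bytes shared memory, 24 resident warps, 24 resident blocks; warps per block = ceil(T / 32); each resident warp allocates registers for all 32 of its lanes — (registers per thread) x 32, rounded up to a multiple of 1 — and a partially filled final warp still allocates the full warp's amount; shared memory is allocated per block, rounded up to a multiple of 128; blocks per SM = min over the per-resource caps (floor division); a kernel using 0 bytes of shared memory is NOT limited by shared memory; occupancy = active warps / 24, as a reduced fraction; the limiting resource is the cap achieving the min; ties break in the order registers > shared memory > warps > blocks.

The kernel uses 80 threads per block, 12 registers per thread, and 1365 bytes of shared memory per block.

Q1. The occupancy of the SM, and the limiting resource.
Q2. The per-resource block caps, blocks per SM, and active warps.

Answer: occupancy 1, limited by warps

registers: 28 blocks
shared memory: 23 blocks
warps: 8 blocks
blocks: 24 blocks

Answer: 8 blocks, 24 active warps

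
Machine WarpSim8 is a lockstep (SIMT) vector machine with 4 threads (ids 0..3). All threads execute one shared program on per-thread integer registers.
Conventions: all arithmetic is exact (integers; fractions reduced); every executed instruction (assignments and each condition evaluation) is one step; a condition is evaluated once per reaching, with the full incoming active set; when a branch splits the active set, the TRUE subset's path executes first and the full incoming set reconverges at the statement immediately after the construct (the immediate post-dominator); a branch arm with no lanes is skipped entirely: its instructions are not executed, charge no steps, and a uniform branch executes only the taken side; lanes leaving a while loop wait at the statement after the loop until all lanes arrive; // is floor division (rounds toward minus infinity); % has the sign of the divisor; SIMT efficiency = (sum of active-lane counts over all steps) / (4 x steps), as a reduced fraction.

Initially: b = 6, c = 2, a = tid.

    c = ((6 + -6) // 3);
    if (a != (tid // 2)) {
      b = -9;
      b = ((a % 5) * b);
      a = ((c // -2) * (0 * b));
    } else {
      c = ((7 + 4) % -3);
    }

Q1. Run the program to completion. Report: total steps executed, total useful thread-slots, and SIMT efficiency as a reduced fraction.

Answer: 6 steps, 18 useful, 3/4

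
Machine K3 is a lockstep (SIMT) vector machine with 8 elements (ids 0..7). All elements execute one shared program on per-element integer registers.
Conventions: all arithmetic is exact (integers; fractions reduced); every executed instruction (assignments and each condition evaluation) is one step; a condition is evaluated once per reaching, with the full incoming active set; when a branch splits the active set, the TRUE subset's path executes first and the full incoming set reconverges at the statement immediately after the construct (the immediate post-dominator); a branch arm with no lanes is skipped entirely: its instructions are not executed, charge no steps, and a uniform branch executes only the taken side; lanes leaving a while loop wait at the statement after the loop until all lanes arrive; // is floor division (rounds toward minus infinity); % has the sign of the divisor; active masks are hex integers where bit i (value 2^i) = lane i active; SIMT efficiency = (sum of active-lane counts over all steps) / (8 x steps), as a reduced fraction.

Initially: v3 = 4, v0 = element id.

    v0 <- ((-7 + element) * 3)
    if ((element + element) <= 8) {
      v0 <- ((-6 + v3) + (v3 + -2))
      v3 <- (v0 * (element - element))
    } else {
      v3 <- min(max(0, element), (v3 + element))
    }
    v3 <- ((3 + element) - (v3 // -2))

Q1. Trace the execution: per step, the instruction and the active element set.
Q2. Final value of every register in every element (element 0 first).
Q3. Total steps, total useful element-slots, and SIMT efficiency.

step 0: v0 <- ((-7 + element) * 3)   0xff
step 1: eval ((element + element) <= 8) 0xff
step 2: v0 <- ((-6 + v3) + (v3 + -2)) 0x1f
step 3: v3 <- (v0 * (element - element)) 0x1f
step 4: v3 <- min(max(0, element), (v3 + element)) 0xe0
step 5: v3 <- ((3 + element) - (v3 // -2)) 0xff

Answer: 6 steps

v3: 3,4,5,6,7,11,12,14
v0: 0,0,0,0,0,-6,-3,0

steps = 6; useful = 37; efficiency = 37/48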